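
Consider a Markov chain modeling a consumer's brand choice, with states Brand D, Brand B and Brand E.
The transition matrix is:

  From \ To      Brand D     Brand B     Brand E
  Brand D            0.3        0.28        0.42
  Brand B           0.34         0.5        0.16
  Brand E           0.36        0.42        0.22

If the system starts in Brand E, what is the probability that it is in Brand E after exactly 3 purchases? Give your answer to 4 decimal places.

0.2618

Propagate the distribution vector 3 purchases from Brand E.
After 0 purchases: (0.0000, 0.0000, 1.0000)
After 1 purchase: (0.3600, 0.4200, 0.2200)
After 2 purchases: (0.3300, 0.4032, 0.2668)
After 3 purchases: (0.3321, 0.4061, 0.2618)
P(in Brand E after 3 purchases) = 0.2618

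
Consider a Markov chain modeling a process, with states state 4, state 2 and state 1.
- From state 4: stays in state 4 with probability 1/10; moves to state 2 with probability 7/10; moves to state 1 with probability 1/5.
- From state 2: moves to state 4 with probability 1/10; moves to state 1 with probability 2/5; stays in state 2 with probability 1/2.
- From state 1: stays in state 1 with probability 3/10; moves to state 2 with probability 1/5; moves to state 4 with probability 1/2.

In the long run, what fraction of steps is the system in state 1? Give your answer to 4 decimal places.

Let the stationary distribution be π with π = πP and π_1 + π_2 + π_3 = 1.
π_1 = 0.1·π_1 + 0.1·π_2 + 0.5·π_3
π_2 = 0.7·π_1 + 0.5·π_2 + 0.2·π_3
Solving with the normalization constraint gives π = (0.2288, 0.4492, 0.3220).
So the stationary probability of state 1 is 0.3220.

0.3220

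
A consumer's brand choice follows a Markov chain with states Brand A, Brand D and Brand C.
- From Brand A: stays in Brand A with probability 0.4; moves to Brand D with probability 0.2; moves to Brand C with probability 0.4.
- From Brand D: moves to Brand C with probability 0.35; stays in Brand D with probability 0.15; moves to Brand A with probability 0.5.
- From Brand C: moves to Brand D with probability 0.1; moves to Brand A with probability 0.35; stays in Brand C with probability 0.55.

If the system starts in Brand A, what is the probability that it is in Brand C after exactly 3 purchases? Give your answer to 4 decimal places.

Propagate the distribution vector 3 purchases from Brand A.
After 0 purchases: (1.0000, 0.0000, 0.0000)
After 1 purchase: (0.4000, 0.2000, 0.4000)
After 2 purchases: (0.4000, 0.1500, 0.4500)
After 3 purchases: (0.3925, 0.1475, 0.4600)
P(in Brand C after 3 purchases) = 0.4600

0.4600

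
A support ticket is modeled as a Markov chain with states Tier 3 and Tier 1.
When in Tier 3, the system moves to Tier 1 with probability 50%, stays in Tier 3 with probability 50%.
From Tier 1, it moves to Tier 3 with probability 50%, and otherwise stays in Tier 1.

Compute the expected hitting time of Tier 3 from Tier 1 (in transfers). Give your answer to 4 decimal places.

2.0000

Let t(s) be the expected number of transfers to first reach Tier 3 from state s, with t(Tier 3) = 0. Conditioning on the first transfer:
t(Tier 1) = 1 + 0.5·t(Tier 1)
Solving: t(Tier 1) = 2.0000.
Expected transfers from Tier 1 to Tier 3: 2.0000.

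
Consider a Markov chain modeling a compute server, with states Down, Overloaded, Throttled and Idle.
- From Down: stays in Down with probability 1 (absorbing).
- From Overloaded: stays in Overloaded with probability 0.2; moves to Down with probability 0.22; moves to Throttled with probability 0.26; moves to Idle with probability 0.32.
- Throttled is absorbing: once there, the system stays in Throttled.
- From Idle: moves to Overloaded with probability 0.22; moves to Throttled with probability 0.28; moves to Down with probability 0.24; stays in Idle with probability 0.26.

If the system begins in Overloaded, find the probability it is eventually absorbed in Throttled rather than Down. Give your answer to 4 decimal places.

0.5406

Let h(s) be the probability of absorption at Throttled starting from transient state s. Then h(Throttled) = 1 and h(Down) = 0. By first-step analysis:
h(Overloaded) = 0.22·0 + 0.2·h(Overloaded) + 0.26·1 + 0.32·h(Idle)
h(Idle) = 0.24·0 + 0.22·h(Overloaded) + 0.28·1 + 0.26·h(Idle)
Solving: h(Overloaded) = 0.5406, h(Idle) = 0.5391.
Starting from Overloaded, the probability is 0.5406.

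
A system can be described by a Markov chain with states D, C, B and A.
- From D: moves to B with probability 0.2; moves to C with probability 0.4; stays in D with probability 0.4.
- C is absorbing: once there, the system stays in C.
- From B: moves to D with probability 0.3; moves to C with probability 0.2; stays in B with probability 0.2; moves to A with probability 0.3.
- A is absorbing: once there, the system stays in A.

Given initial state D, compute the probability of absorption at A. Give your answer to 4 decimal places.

0.1429

Let h(s) be the probability of absorption at A starting from transient state s. Then h(A) = 1 and h(C) = 0. By first-step analysis:
h(D) = 0.4·h(D) + 0.4·0 + 0.2·h(B)
h(B) = 0.3·h(D) + 0.2·0 + 0.2·h(B) + 0.3·1
Solving: h(D) = 0.1429, h(B) = 0.4286.
Starting from D, the probability is 0.1429.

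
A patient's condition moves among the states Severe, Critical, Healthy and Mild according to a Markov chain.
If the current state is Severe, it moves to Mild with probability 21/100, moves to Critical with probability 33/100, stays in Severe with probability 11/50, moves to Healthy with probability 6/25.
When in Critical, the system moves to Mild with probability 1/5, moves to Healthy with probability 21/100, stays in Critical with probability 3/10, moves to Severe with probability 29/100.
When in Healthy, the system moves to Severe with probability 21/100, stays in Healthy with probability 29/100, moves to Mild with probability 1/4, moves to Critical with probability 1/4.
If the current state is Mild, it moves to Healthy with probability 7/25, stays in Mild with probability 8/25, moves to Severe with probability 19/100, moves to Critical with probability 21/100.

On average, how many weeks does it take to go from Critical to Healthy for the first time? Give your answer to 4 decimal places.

Let t(s) be the expected number of weeks to first reach Healthy from state s, with t(Healthy) = 0. Conditioning on the first week:
t(Severe) = 1 + 0.22·t(Severe) + 0.33·t(Critical) + 0.21·t(Mild)
t(Critical) = 1 + 0.29·t(Severe) + 0.3·t(Critical) + 0.2·t(Mild)
t(Mild) = 1 + 0.19·t(Severe) + 0.21·t(Critical) + 0.32·t(Mild)
Solving: t(Severe) = 4.1579, t(Critical) = 4.2809, t(Mild) = 3.9544.
Expected weeks from Critical to Healthy: 4.2809.

4.2809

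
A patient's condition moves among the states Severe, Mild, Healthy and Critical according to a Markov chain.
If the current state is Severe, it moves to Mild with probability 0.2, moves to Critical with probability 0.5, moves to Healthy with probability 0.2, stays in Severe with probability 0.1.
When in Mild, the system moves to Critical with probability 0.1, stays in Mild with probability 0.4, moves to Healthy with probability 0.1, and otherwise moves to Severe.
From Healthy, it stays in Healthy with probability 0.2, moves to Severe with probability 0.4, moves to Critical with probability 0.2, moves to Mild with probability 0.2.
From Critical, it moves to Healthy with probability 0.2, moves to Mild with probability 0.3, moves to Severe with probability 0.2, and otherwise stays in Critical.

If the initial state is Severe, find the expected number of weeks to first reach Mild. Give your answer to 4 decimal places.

4.2254

Let t(s) be the expected number of weeks to first reach Mild from state s, with t(Mild) = 0. Conditioning on the first week:
t(Severe) = 1 + 0.1·t(Severe) + 0.2·t(Healthy) + 0.5·t(Critical)
t(Healthy) = 1 + 0.4·t(Severe) + 0.2·t(Healthy) + 0.2·t(Critical)
t(Critical) = 1 + 0.2·t(Severe) + 0.2·t(Healthy) + 0.3·t(Critical)
Solving: t(Severe) = 4.2254, t(Healthy) = 4.3310, t(Critical) = 3.8732.
Expected weeks from Severe to Mild: 4.2254.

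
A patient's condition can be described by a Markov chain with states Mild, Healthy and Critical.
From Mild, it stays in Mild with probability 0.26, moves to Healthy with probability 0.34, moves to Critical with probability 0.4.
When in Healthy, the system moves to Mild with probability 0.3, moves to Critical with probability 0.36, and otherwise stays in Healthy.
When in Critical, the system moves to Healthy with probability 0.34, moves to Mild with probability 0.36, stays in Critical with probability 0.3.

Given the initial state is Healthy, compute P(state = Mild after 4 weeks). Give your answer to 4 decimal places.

Propagate the distribution vector 4 weeks from Healthy.
After 0 weeks: (0.0000, 1.0000, 0.0000)
After 1 week: (0.3000, 0.3400, 0.3600)
After 2 weeks: (0.3096, 0.3400, 0.3504)
After 3 weeks: (0.3086, 0.3400, 0.3514)
After 4 weeks: (0.3087, 0.3400, 0.3513)
P(in Mild after 4 weeks) = 0.3087

0.3087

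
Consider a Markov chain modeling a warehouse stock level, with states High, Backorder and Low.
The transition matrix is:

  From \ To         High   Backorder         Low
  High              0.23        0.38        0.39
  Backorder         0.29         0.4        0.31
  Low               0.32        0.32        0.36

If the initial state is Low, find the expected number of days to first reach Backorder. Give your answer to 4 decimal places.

2.9620

Let t(s) be the expected number of days to first reach Backorder from state s, with t(Backorder) = 0. Conditioning on the first day:
t(High) = 1 + 0.23·t(High) + 0.39·t(Low)
t(Low) = 1 + 0.32·t(High) + 0.36·t(Low)
Solving: t(High) = 2.7989, t(Low) = 2.9620.
Expected days from Low to Backorder: 2.9620.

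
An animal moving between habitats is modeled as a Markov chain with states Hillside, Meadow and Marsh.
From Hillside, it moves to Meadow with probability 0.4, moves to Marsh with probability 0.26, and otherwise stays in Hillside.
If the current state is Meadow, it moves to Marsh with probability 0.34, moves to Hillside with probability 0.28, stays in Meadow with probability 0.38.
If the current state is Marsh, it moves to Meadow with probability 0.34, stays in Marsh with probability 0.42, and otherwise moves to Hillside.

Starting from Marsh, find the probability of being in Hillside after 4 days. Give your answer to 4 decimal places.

Propagate the distribution vector 4 days from Marsh.
After 0 days: (0.0000, 0.0000, 1.0000)
After 1 day: (0.2400, 0.3400, 0.4200)
After 2 days: (0.2776, 0.3680, 0.3544)
After 3 days: (0.2825, 0.3714, 0.3461)
After 4 days: (0.2831, 0.3718, 0.3451)
P(in Hillside after 4 days) = 0.2831

0.2831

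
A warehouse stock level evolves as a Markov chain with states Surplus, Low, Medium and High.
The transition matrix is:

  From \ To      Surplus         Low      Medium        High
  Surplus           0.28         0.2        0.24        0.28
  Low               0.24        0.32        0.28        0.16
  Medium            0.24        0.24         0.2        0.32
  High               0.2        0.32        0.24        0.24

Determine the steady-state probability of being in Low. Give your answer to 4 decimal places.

0.2719

Let the stationary distribution be π with π = πP and π_1 + π_2 + π_3 + π_4 = 1.
π_1 = 0.28·π_1 + 0.24·π_2 + 0.24·π_3 + 0.2·π_4
π_2 = 0.2·π_1 + 0.32·π_2 + 0.24·π_3 + 0.32·π_4
π_3 = 0.24·π_1 + 0.28·π_2 + 0.2·π_3 + 0.24·π_4
Solving with the normalization constraint gives π = (0.2397, 0.2719, 0.2412, 0.2471).
So the stationary probability of Low is 0.2719.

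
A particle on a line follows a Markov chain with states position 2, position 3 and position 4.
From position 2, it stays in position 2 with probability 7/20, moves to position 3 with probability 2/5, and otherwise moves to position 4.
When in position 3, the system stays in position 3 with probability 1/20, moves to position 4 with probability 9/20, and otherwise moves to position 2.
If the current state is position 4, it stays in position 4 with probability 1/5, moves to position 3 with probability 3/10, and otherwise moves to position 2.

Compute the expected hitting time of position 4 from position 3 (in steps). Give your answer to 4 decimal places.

2.7545

Let t(s) be the expected number of steps to first reach position 4 from state s, with t(position 4) = 0. Conditioning on the first step:
t(position 2) = 1 + 0.35·t(position 2) + 0.4·t(position 3)
t(position 3) = 1 + 0.5·t(position 2) + 0.05·t(position 3)
Solving: t(position 2) = 3.2335, t(position 3) = 2.7545.
Expected steps from position 3 to position 4: 2.7545.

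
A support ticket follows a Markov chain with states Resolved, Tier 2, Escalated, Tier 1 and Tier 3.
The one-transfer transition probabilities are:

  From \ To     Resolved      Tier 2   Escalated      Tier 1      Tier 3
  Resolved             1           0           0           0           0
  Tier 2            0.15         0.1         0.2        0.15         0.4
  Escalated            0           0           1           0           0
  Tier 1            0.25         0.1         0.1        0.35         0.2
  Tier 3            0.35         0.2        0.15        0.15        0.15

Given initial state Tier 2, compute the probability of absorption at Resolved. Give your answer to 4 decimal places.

Let h(s) be the probability of absorption at Resolved starting from transient state s. Then h(Resolved) = 1 and h(Escalated) = 0. By first-step analysis:
h(Tier 2) = 0.15·1 + 0.1·h(Tier 2) + 0.2·0 + 0.15·h(Tier 1) + 0.4·h(Tier 3)
h(Tier 1) = 0.25·1 + 0.1·h(Tier 2) + 0.1·0 + 0.35·h(Tier 1) + 0.2·h(Tier 3)
h(Tier 3) = 0.35·1 + 0.2·h(Tier 2) + 0.15·0 + 0.15·h(Tier 1) + 0.15·h(Tier 3)
Solving: h(Tier 2) = 0.5762, h(Tier 1) = 0.6785, h(Tier 3) = 0.6671.
Starting from Tier 2, the probability is 0.5762.

0.5762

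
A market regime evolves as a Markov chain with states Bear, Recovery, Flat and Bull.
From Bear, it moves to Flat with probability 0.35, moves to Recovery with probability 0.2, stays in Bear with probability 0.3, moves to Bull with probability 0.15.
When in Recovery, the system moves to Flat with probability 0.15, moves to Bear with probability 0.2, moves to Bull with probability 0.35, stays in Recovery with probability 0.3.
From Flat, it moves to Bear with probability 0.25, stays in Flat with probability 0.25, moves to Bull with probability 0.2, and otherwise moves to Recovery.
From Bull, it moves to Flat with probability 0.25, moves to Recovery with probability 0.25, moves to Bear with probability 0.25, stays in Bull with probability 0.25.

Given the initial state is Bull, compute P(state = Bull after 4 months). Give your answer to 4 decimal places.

Propagate the distribution vector 4 months from Bull.
After 0 months: (0.0000, 0.0000, 0.0000, 1.0000)
After 1 month: (0.2500, 0.2500, 0.2500, 0.2500)
After 2 months: (0.2500, 0.2625, 0.2500, 0.2375)
After 3 months: (0.2494, 0.2631, 0.2488, 0.2388)
After 4 months: (0.2493, 0.2631, 0.2486, 0.2389)
P(in Bull after 4 months) = 0.2389

0.2389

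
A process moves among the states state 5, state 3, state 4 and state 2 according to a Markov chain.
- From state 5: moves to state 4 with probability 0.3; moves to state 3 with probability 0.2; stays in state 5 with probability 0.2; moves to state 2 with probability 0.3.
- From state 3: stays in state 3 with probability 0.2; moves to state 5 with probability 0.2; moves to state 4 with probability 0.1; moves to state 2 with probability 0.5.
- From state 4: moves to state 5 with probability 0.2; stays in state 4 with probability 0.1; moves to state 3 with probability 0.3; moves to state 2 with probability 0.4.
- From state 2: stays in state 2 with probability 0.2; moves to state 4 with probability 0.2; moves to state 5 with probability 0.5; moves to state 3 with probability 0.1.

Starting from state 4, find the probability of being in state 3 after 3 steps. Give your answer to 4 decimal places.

Propagate the distribution vector 3 steps from state 4.
After 0 steps: (0.0000, 0.0000, 1.0000, 0.0000)
After 1 step: (0.2000, 0.3000, 0.1000, 0.4000)
After 2 steps: (0.3200, 0.1700, 0.1800, 0.3300)
After 3 steps: (0.2990, 0.1850, 0.1970, 0.3190)
P(in state 3 after 3 steps) = 0.1850

0.1850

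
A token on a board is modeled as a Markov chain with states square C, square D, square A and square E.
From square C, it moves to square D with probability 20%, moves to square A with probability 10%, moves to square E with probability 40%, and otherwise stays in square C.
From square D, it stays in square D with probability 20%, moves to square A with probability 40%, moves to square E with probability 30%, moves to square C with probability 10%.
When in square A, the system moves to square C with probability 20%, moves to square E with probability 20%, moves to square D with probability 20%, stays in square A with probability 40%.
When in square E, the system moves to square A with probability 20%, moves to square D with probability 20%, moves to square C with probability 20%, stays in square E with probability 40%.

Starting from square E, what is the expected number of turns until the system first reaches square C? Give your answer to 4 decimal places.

5.5556

Let t(s) be the expected number of turns to first reach square C from state s, with t(square C) = 0. Conditioning on the first turn:
t(square D) = 1 + 0.2·t(square D) + 0.4·t(square A) + 0.3·t(square E)
t(square A) = 1 + 0.2·t(square D) + 0.4·t(square A) + 0.2·t(square E)
t(square E) = 1 + 0.2·t(square D) + 0.2·t(square A) + 0.4·t(square E)
Solving: t(square D) = 6.1111, t(square A) = 5.5556, t(square E) = 5.5556.
Expected turns from square E to square C: 5.5556.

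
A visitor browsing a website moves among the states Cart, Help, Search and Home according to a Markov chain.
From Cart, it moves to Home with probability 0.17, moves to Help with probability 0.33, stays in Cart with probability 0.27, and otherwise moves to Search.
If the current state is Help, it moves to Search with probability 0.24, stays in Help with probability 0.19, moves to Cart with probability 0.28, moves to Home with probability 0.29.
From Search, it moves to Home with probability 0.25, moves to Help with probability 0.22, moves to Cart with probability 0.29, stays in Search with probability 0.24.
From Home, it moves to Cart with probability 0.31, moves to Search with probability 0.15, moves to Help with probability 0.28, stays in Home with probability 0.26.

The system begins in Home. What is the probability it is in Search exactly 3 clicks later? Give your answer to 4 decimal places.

0.2156

Propagate the distribution vector 3 clicks from Home.
After 0 clicks: (0.0000, 0.0000, 0.0000, 1.0000)
After 1 click: (0.3100, 0.2800, 0.1500, 0.2600)
After 2 clicks: (0.2862, 0.2613, 0.2135, 0.2390)
After 3 clicks: (0.2864, 0.2580, 0.2156, 0.2399)
P(in Search after 3 clicks) = 0.2156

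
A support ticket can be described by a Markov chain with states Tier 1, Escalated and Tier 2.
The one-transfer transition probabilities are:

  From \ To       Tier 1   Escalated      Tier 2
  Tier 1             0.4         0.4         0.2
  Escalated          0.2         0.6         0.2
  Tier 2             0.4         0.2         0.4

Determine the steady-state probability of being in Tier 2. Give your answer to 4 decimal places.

0.2500

Let the stationary distribution be π with π = πP and π_1 + π_2 + π_3 = 1.
π_1 = 0.4·π_1 + 0.2·π_2 + 0.4·π_3
π_2 = 0.4·π_1 + 0.6·π_2 + 0.2·π_3
Solving with the normalization constraint gives π = (0.3125, 0.4375, 0.2500).
So the stationary probability of Tier 2 is 0.2500.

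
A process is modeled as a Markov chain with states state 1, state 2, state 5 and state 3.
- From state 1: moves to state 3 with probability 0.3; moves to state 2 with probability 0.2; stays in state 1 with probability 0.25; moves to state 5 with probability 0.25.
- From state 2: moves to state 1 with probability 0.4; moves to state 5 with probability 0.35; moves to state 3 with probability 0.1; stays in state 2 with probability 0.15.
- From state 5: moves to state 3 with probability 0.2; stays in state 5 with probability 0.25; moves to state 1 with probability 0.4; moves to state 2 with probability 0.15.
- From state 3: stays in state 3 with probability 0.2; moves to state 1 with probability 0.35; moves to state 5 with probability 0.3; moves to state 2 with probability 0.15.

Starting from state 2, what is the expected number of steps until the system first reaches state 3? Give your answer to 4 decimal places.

5.0449

Let t(s) be the expected number of steps to first reach state 3 from state s, with t(state 3) = 0. Conditioning on the first step:
t(state 1) = 1 + 0.25·t(state 1) + 0.2·t(state 2) + 0.25·t(state 5)
t(state 2) = 1 + 0.4·t(state 1) + 0.15·t(state 2) + 0.35·t(state 5)
t(state 5) = 1 + 0.4·t(state 1) + 0.15·t(state 2) + 0.25·t(state 5)
Solving: t(state 1) = 4.2074, t(state 2) = 5.0449, t(state 5) = 4.5862.
Expected steps from state 2 to state 3: 5.0449.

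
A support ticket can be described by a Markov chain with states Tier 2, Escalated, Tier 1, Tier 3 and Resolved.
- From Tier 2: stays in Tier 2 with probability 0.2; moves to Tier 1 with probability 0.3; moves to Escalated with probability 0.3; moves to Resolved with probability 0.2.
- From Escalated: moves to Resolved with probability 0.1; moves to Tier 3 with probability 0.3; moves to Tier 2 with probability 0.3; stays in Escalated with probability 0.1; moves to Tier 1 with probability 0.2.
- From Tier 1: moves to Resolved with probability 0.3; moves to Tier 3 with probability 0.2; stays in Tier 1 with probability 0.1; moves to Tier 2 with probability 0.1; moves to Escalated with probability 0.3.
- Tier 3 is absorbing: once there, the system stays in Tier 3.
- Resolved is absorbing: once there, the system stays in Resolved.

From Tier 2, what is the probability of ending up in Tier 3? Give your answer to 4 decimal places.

Let h(s) be the probability of absorption at Tier 3 starting from transient state s. Then h(Tier 3) = 1 and h(Resolved) = 0. By first-step analysis:
h(Tier 2) = 0.2·h(Tier 2) + 0.3·h(Escalated) + 0.3·h(Tier 1) + 0.2·0
h(Escalated) = 0.3·h(Tier 2) + 0.1·h(Escalated) + 0.2·h(Tier 1) + 0.3·1 + 0.1·0
h(Tier 1) = 0.1·h(Tier 2) + 0.3·h(Escalated) + 0.1·h(Tier 1) + 0.2·1 + 0.3·0
Solving: h(Tier 2) = 0.3791, h(Escalated) = 0.5599, h(Tier 1) = 0.4510.
Starting from Tier 2, the probability is 0.3791.

0.3791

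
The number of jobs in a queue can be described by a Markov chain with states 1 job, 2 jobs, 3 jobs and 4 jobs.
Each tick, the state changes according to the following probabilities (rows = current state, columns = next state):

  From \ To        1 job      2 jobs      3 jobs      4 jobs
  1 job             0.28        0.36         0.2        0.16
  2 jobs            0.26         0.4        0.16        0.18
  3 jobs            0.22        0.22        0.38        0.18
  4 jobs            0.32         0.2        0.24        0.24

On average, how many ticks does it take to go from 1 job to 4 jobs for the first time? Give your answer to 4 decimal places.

5.8349

Let t(s) be the expected number of ticks to first reach 4 jobs from state s, with t(4 jobs) = 0. Conditioning on the first tick:
t(1 job) = 1 + 0.28·t(1 job) + 0.36·t(2 jobs) + 0.2·t(3 jobs)
t(2 jobs) = 1 + 0.26·t(1 job) + 0.4·t(2 jobs) + 0.16·t(3 jobs)
t(3 jobs) = 1 + 0.22·t(1 job) + 0.22·t(2 jobs) + 0.38·t(3 jobs)
Solving: t(1 job) = 5.8349, t(2 jobs) = 5.7185, t(3 jobs) = 5.7125.
Expected ticks from 1 job to 4 jobs: 5.8349.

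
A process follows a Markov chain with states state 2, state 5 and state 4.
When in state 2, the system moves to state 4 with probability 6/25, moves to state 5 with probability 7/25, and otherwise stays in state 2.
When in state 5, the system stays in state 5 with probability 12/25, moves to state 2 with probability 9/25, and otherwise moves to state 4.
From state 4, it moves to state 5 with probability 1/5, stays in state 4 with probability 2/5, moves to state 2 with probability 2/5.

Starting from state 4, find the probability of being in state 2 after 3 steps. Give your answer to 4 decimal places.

Propagate the distribution vector 3 steps from state 4.
After 0 steps: (0.0000, 0.0000, 1.0000)
After 1 step: (0.4000, 0.2000, 0.4000)
After 2 steps: (0.4240, 0.2880, 0.2880)
After 3 steps: (0.4224, 0.3146, 0.2630)
P(in state 2 after 3 steps) = 0.4224

0.4224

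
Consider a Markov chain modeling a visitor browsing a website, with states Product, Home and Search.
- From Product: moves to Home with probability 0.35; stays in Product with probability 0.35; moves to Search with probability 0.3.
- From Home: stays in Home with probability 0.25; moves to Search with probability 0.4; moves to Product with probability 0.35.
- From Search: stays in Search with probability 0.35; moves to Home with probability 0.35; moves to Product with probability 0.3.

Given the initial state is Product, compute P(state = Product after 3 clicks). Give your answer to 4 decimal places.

Propagate the distribution vector 3 clicks from Product.
After 0 clicks: (1.0000, 0.0000, 0.0000)
After 1 click: (0.3500, 0.3500, 0.3000)
After 2 clicks: (0.3350, 0.3150, 0.3500)
After 3 clicks: (0.3325, 0.3185, 0.3490)
P(in Product after 3 clicks) = 0.3325

0.3325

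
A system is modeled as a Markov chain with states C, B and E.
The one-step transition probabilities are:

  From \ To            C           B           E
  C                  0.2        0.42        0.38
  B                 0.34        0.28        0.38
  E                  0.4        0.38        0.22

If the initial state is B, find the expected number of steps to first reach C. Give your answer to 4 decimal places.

Let t(s) be the expected number of steps to first reach C from state s, with t(C) = 0. Conditioning on the first step:
t(B) = 1 + 0.28·t(B) + 0.38·t(E)
t(E) = 1 + 0.38·t(B) + 0.22·t(E)
Solving: t(B) = 2.7804, t(E) = 2.6366.
Expected steps from B to C: 2.7804.

2.7804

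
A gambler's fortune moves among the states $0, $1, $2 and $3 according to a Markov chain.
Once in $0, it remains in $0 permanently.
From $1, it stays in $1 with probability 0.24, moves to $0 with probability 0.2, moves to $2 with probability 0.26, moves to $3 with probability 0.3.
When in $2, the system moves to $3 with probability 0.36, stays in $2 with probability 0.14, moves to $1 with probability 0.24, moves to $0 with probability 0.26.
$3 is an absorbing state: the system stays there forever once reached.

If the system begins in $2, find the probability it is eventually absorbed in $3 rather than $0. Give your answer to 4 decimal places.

0.5846

Let h(s) be the probability of absorption at $3 starting from transient state s. Then h($3) = 1 and h($0) = 0. By first-step analysis:
h($1) = 0.2·0 + 0.24·h($1) + 0.26·h($2) + 0.3·1
h($2) = 0.26·0 + 0.24·h($1) + 0.14·h($2) + 0.36·1
Solving: h($1) = 0.5947, h($2) = 0.5846.
Starting from $2, the probability is 0.5846.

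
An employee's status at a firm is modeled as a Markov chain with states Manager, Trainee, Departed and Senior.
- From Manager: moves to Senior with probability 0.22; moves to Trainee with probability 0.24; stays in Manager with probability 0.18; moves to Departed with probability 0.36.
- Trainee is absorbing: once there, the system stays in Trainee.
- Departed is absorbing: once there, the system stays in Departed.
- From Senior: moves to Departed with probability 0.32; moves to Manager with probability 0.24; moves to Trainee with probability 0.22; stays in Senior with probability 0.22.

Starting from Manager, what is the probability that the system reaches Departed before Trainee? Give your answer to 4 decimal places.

Let h(s) be the probability of absorption at Departed starting from transient state s. Then h(Departed) = 1 and h(Trainee) = 0. By first-step analysis:
h(Manager) = 0.18·h(Manager) + 0.24·0 + 0.36·1 + 0.22·h(Senior)
h(Senior) = 0.24·h(Manager) + 0.22·0 + 0.32·1 + 0.22·h(Senior)
Solving: h(Manager) = 0.5985, h(Senior) = 0.5944.
Starting from Manager, the probability is 0.5985.

0.5985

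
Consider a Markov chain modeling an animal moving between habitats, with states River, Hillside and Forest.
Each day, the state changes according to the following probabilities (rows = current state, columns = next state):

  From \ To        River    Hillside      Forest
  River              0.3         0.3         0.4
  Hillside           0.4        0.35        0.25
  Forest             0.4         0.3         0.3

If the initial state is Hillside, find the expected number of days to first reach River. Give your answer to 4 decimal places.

Let t(s) be the expected number of days to first reach River from state s, with t(River) = 0. Conditioning on the first day:
t(Hillside) = 1 + 0.35·t(Hillside) + 0.25·t(Forest)
t(Forest) = 1 + 0.3·t(Hillside) + 0.3·t(Forest)
Solving: t(Hillside) = 2.5000, t(Forest) = 2.5000.
Expected days from Hillside to River: 2.5000.

2.5000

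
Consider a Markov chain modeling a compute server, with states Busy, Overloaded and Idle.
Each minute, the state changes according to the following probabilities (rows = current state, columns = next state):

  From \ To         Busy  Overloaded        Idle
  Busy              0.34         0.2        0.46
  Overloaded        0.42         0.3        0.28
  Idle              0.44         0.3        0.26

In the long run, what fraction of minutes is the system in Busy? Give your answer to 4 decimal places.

Let the stationary distribution be π with π = πP and π_1 + π_2 + π_3 = 1.
π_1 = 0.34·π_1 + 0.42·π_2 + 0.44·π_3
π_2 = 0.2·π_1 + 0.3·π_2 + 0.3·π_3
Solving with the normalization constraint gives π = (0.3953, 0.2605, 0.3443).
So the stationary probability of Busy is 0.3953.

0.3953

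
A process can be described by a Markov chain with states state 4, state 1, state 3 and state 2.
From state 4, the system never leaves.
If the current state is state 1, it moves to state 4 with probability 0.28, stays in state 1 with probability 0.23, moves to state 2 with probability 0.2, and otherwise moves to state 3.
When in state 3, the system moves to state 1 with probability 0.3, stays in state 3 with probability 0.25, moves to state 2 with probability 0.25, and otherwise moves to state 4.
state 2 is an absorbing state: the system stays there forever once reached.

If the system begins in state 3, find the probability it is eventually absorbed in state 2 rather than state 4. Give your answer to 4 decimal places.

0.5148

Let h(s) be the probability of absorption at state 2 starting from transient state s. Then h(state 2) = 1 and h(state 4) = 0. By first-step analysis:
h(state 1) = 0.28·0 + 0.23·h(state 1) + 0.29·h(state 3) + 0.2·1
h(state 3) = 0.2·0 + 0.3·h(state 1) + 0.25·h(state 3) + 0.25·1
Solving: h(state 1) = 0.4536, h(state 3) = 0.5148.
Starting from state 3, the probability is 0.5148.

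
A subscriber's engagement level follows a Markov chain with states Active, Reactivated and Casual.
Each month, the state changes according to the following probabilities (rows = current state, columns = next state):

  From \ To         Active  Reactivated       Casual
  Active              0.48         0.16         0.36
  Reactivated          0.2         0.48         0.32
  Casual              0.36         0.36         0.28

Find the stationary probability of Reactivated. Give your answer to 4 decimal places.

Let the stationary distribution be π with π = πP and π_1 + π_2 + π_3 = 1.
π_1 = 0.48·π_1 + 0.2·π_2 + 0.36·π_3
π_2 = 0.16·π_1 + 0.48·π_2 + 0.36·π_3
Solving with the normalization constraint gives π = (0.3491, 0.3297, 0.3211).
So the stationary probability of Reactivated is 0.3297.

0.3297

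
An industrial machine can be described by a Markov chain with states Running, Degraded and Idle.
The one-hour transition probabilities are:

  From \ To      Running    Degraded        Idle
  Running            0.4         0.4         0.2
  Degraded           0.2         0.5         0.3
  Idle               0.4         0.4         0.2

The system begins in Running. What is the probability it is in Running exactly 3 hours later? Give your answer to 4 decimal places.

0.3120

Propagate the distribution vector 3 hours from Running.
After 0 hours: (1.0000, 0.0000, 0.0000)
After 1 hour: (0.4000, 0.4000, 0.2000)
After 2 hours: (0.3200, 0.4400, 0.2400)
After 3 hours: (0.3120, 0.4440, 0.2440)
P(in Running after 3 hours) = 0.3120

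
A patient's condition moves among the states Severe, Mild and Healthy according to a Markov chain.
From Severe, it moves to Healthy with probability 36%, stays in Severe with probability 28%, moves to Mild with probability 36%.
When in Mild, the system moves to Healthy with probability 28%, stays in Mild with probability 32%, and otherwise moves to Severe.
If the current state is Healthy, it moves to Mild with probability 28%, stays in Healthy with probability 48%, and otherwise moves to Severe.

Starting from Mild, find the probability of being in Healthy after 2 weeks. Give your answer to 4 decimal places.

Sum over the intermediate state after 1 week:
P = P(Mild→Severe)·P(Severe→Healthy) + P(Mild→Mild)·P(Mild→Healthy) + P(Mild→Healthy)·P(Healthy→Healthy)
  = 0.4×0.36 + 0.32×0.28 + 0.28×0.48
  = 0.1440 + 0.0896 + 0.1344 = 0.3680

0.3680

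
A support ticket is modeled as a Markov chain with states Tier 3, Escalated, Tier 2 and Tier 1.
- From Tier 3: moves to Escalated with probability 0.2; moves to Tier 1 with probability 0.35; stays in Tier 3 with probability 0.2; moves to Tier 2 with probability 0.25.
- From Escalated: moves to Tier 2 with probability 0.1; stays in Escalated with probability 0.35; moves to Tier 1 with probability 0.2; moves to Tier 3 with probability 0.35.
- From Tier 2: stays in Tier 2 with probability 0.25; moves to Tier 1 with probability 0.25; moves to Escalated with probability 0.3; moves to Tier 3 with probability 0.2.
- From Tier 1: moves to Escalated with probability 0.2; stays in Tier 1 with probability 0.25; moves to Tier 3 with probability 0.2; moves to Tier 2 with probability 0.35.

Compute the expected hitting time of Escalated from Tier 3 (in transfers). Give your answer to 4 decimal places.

4.3874

Let t(s) be the expected number of transfers to first reach Escalated from state s, with t(Escalated) = 0. Conditioning on the first transfer:
t(Tier 3) = 1 + 0.2·t(Tier 3) + 0.25·t(Tier 2) + 0.35·t(Tier 1)
t(Tier 2) = 1 + 0.2·t(Tier 3) + 0.25·t(Tier 2) + 0.25·t(Tier 1)
t(Tier 1) = 1 + 0.2·t(Tier 3) + 0.35·t(Tier 2) + 0.25·t(Tier 1)
Solving: t(Tier 3) = 4.3874, t(Tier 2) = 3.9526, t(Tier 1) = 4.3478.
Expected transfers from Tier 3 to Escalated: 4.3874.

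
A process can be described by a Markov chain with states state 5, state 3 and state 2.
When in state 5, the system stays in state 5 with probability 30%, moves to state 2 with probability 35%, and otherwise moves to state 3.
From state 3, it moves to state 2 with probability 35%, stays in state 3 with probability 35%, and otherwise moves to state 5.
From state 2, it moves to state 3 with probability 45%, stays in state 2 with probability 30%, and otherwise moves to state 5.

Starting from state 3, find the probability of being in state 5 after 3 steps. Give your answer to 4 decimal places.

Propagate the distribution vector 3 steps from state 3.
After 0 steps: (0.0000, 1.0000, 0.0000)
After 1 step: (0.3000, 0.3500, 0.3500)
After 2 steps: (0.2825, 0.3850, 0.3325)
After 3 steps: (0.2834, 0.3833, 0.3334)
P(in state 5 after 3 steps) = 0.2834

0.2834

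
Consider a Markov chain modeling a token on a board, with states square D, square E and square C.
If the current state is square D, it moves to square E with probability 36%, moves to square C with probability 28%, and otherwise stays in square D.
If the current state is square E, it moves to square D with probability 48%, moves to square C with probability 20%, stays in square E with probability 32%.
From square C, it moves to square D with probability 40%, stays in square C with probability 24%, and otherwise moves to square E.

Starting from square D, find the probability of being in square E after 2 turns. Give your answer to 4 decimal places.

Sum over the intermediate state after 1 turn:
P = P(square D→square D)·P(square D→square E) + P(square D→square E)·P(square E→square E) + P(square D→square C)·P(square C→square E)
  = 0.36×0.36 + 0.36×0.32 + 0.28×0.36
  = 0.1296 + 0.1152 + 0.1008 = 0.3456

0.3456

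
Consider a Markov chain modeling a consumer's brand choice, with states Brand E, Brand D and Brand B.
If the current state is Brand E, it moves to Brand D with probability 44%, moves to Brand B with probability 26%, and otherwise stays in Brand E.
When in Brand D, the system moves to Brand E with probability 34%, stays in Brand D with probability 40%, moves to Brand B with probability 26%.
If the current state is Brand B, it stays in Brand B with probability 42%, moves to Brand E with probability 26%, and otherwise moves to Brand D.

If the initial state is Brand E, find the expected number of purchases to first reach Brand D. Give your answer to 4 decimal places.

Let t(s) be the expected number of purchases to first reach Brand D from state s, with t(Brand D) = 0. Conditioning on the first purchase:
t(Brand E) = 1 + 0.3·t(Brand E) + 0.26·t(Brand B)
t(Brand B) = 1 + 0.26·t(Brand E) + 0.42·t(Brand B)
Solving: t(Brand E) = 2.4823, t(Brand B) = 2.8369.
Expected purchases from Brand E to Brand D: 2.4823.

2.4823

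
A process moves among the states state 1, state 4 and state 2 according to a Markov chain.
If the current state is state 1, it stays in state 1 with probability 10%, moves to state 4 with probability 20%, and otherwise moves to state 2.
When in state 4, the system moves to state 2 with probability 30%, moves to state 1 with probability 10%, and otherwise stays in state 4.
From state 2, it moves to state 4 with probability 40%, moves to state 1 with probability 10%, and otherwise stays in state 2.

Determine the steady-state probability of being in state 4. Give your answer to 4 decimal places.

0.4750

Let the stationary distribution be π with π = πP and π_1 + π_2 + π_3 = 1.
π_1 = 0.1·π_1 + 0.1·π_2 + 0.1·π_3
π_2 = 0.2·π_1 + 0.6·π_2 + 0.4·π_3
Solving with the normalization constraint gives π = (0.1000, 0.4750, 0.4250).
So the stationary probability of state 4 is 0.4750.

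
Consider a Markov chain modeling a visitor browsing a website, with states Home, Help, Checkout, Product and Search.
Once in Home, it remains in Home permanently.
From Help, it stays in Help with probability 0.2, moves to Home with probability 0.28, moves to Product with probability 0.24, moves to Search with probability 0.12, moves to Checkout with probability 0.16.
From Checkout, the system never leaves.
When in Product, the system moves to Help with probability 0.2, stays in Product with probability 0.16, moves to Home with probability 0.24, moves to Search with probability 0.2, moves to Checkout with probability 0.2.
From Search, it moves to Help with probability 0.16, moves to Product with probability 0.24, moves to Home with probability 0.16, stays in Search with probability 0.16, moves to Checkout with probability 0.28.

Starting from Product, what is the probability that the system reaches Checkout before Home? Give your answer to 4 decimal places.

0.4693

Let h(s) be the probability of absorption at Checkout starting from transient state s. Then h(Checkout) = 1 and h(Home) = 0. By first-step analysis:
h(Help) = 0.28·0 + 0.2·h(Help) + 0.16·1 + 0.24·h(Product) + 0.12·h(Search)
h(Product) = 0.24·0 + 0.2·h(Help) + 0.2·1 + 0.16·h(Product) + 0.2·h(Search)
h(Search) = 0.16·0 + 0.16·h(Help) + 0.28·1 + 0.24·h(Product) + 0.16·h(Search)
Solving: h(Help) = 0.4230, h(Product) = 0.4693, h(Search) = 0.5480.
Starting from Product, the probability is 0.4693.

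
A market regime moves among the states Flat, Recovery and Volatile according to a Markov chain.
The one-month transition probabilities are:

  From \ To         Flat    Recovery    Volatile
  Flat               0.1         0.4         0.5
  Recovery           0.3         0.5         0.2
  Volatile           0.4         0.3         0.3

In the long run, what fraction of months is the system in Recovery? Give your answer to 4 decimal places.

Let the stationary distribution be π with π = πP and π_1 + π_2 + π_3 = 1.
π_1 = 0.1·π_1 + 0.3·π_2 + 0.4·π_3
π_2 = 0.4·π_1 + 0.5·π_2 + 0.3·π_3
Solving with the normalization constraint gives π = (0.2762, 0.4095, 0.3143).
So the stationary probability of Recovery is 0.4095.

0.4095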